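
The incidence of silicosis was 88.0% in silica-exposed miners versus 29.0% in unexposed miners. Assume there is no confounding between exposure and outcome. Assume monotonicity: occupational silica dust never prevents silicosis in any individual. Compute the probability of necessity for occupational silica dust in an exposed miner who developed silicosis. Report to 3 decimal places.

p₁ = 0.88, p₀ = 0.29.
Under exogeneity and monotonicity, PN = (p₁ − p₀) / p₁.
PN = (0.88 − 0.29) / 0.88 = 0.59 / 0.88 ≈ 0.6705

PN ≈ 0.670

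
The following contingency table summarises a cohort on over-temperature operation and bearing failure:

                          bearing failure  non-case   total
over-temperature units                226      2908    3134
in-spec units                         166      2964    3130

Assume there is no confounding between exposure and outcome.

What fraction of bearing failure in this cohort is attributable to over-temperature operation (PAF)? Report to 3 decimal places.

PAF ≈ 0.153

p₁ = P(outcome | exposed) = 226/3134 = 0.072112
p₀ = P(outcome | unexposed) = 166/3130 = 0.053035
Exposure prevalence π = 3134/6264 = 0.50032; overall risk P(Y=1) = 0.06258.
Under exogeneity, PAF = [P(Y=1) − p₀]/P(Y=1).
PAF = (0.06258 − 0.053035) / 0.06258 ≈ 0.1525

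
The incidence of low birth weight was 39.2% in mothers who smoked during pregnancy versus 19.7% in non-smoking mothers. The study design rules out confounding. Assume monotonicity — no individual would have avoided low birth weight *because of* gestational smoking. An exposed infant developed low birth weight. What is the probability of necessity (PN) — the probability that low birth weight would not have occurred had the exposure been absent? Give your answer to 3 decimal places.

PN ≈ 0.497

p₁ = 0.392, p₀ = 0.197.
Under exogeneity and monotonicity, PN = (p₁ − p₀) / p₁.
PN = (0.392 − 0.197) / 0.392 = 0.195 / 0.392 ≈ 0.4974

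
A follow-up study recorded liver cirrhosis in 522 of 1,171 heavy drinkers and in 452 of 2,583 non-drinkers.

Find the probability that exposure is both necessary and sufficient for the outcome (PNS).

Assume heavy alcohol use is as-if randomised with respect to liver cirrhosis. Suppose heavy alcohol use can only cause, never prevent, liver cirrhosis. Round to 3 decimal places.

PNS ≈ 0.271

p₁ = P(outcome | exposed) = 522/1171 = 0.44577
p₀ = P(outcome | unexposed) = 452/2583 = 0.17499
Under exogeneity and monotonicity, PNS = p₁ − p₀.
PNS = 0.44577 − 0.17499 = 0.27078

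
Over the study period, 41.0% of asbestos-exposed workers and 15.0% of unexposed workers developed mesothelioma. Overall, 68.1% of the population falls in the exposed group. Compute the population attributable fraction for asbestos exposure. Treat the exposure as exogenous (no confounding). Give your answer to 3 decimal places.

p₁ = 0.41, p₀ = 0.15.
Overall risk P(Y=1) = π·p₁ + (1−π)·p₀ = 0.681×0.41 + 0.319×0.15 = 0.32706.
Under exogeneity, PAF = [P(Y=1) − p₀] / P(Y=1).
PAF = (0.32706 − 0.15) / 0.32706 ≈ 0.5414

PAF ≈ 0.541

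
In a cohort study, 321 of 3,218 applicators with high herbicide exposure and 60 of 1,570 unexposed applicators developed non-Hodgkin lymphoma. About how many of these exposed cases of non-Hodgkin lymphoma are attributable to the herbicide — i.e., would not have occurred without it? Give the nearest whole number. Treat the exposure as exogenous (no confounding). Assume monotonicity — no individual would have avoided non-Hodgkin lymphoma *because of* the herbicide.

p₁ = P(outcome | exposed) = 321/3218 = 0.099751
p₀ = P(outcome | unexposed) = 60/1570 = 0.038217
PN = (p₁ − p₀)/p₁ = (0.099751 − 0.038217) / 0.099751 ≈ 0.61688.
Attributable cases ≈ PN × (exposed cases) = 0.61688 × 321 ≈ 198.02.

about 198 cases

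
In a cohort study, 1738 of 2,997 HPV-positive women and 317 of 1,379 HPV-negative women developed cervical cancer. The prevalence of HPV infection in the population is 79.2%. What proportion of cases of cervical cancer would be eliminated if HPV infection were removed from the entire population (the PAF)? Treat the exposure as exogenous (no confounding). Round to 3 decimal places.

PAF ≈ 0.547

p₁ = P(outcome | exposed) = 1738/2997 = 0.57991
p₀ = P(outcome | unexposed) = 317/1379 = 0.22988
Overall risk P(Y=1) = π·p₁ + (1−π)·p₀ = 0.792×0.57991 + 0.208×0.22988 = 0.50711.
Under exogeneity, PAF = [P(Y=1) − p₀] / P(Y=1).
PAF = (0.50711 − 0.22988) / 0.50711 ≈ 0.5467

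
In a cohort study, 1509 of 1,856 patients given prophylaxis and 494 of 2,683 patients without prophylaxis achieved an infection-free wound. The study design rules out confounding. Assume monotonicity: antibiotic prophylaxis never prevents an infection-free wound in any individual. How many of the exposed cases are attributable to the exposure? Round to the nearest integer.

about 1167 cases

p₁ = P(outcome | exposed) = 1509/1856 = 0.81304
p₀ = P(outcome | unexposed) = 494/2683 = 0.18412
PN = (p₁ − p₀)/p₁ = (0.81304 − 0.18412) / 0.81304 ≈ 0.77354.
Attributable cases ≈ PN × (exposed cases) = 0.77354 × 1509 ≈ 1167.27.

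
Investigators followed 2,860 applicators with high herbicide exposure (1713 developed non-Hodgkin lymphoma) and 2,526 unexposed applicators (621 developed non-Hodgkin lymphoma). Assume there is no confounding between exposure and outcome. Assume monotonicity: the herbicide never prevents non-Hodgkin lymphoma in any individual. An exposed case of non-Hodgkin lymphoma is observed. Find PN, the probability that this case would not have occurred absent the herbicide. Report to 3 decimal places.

p₁ = P(outcome | exposed) = 1713/2860 = 0.59895
p₀ = P(outcome | unexposed) = 621/2526 = 0.24584
Under exogeneity and monotonicity, PN = (p₁ − p₀) / p₁.
PN = (0.59895 − 0.24584) / 0.59895 = 0.35311 / 0.59895 ≈ 0.5895

PN ≈ 0.590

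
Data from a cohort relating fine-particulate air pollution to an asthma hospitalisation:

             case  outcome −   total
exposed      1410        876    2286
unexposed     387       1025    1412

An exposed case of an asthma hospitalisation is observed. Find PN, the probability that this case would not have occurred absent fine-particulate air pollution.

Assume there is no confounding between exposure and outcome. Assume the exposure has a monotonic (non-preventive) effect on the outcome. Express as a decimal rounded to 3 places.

p₁ = P(outcome | exposed) = 1410/2286 = 0.6168
p₀ = P(outcome | unexposed) = 387/1412 = 0.27408
Under exogeneity and monotonicity, PN = (p₁ − p₀)/p₁.
PN = (0.6168 − 0.27408) / 0.6168 ≈ 0.5556

PN ≈ 0.556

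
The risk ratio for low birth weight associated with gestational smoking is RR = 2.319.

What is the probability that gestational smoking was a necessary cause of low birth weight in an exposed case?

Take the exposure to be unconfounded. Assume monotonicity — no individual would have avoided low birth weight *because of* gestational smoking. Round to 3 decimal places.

PN ≈ 0.569

Under exogeneity and monotonicity, PN = (RR − 1) / RR = 1 − 1/RR.
PN = (2.319 − 1) / 2.319 = 1.319 / 2.319 ≈ 0.5688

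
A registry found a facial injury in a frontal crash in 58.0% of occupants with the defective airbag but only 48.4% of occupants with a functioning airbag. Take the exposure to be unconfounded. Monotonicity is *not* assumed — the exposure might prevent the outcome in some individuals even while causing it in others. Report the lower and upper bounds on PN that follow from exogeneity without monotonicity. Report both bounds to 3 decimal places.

p₁ = 0.58, p₀ = 0.484.
Under exogeneity alone the bounds on PN are max{0,(p₁−p₀)/p₁} ≤ PN ≤ min{1,(1−p₀)/p₁}.
  lower = (p₁ − p₀)/p₁ = 0.096 / 0.58 ≈ 0.1655
  upper = min{1, (1 − p₀)/p₁} = 0.516 / 0.58 ≈ 0.8897

0.166 ≤ PN ≤ 0.890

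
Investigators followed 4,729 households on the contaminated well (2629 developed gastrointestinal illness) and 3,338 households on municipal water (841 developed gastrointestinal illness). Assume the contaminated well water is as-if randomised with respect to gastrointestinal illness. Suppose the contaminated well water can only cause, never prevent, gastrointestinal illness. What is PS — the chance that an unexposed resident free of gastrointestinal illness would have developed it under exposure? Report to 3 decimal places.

PS ≈ 0.406

p₁ = P(outcome | exposed) = 2629/4729 = 0.55593
p₀ = P(outcome | unexposed) = 841/3338 = 0.25195
Under exogeneity and monotonicity, PS = (p₁ − p₀) / (1 − p₀).
PS = (0.55593 − 0.25195) / (1 − 0.25195) = 0.30398 / 0.74805 ≈ 0.4064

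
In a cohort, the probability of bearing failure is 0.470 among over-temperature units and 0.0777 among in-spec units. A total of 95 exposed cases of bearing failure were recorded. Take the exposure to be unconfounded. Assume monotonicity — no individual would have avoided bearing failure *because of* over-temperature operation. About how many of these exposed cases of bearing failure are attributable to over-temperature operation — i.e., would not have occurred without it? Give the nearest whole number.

about 79 cases

Let p₁ = 0.47, p₀ = 0.0777.
PN = (p₁ − p₀)/p₁ = (0.47 − 0.0777) / 0.47 ≈ 0.83468.
Attributable cases ≈ PN × (exposed cases) = 0.83468 × 95 ≈ 79.29.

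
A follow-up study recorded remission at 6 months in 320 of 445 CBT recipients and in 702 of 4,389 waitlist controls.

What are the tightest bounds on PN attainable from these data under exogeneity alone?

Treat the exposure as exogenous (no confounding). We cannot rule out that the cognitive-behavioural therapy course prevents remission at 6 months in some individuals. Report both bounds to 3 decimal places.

p₁ = P(outcome | exposed) = 320/445 = 0.7191
p₀ = P(outcome | unexposed) = 702/4389 = 0.15995
Under exogeneity alone the bounds on PN are max{0,(p₁−p₀)/p₁} ≤ PN ≤ min{1,(1−p₀)/p₁}.
  lower = (p₁ − p₀)/p₁ = 0.55916 / 0.7191 ≈ 0.7776
  upper = min{1, (1 − p₀)/p₁} = 0.84005 / 0.7191 ≈ 1.1682 → capped at 1

0.778 ≤ PN ≤ 1.000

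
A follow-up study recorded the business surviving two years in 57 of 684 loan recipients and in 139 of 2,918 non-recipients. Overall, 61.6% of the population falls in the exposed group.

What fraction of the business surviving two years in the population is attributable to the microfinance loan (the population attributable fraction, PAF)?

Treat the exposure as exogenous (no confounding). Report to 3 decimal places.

PAF ≈ 0.316

p₁ = P(outcome | exposed) = 57/684 = 0.083333
p₀ = P(outcome | unexposed) = 139/2918 = 0.047635
Overall risk P(Y=1) = π·p₁ + (1−π)·p₀ = 0.616×0.083333 + 0.384×0.047635 = 0.069625.
Under exogeneity, PAF = [P(Y=1) − p₀] / P(Y=1).
PAF = (0.069625 − 0.047635) / 0.069625 ≈ 0.3158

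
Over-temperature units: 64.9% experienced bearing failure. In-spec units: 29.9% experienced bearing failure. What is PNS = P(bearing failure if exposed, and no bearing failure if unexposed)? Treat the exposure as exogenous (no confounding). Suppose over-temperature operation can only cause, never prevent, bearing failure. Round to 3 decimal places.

p₁ = 0.649, p₀ = 0.299.
Under exogeneity and monotonicity, PNS = p₁ − p₀.
PNS = 0.649 − 0.299 = 0.35

PNS ≈ 0.350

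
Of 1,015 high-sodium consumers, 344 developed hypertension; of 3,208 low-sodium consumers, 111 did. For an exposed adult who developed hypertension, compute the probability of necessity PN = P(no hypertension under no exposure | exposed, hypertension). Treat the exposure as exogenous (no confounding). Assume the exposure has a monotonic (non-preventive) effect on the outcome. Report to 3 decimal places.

PN ≈ 0.898

p₁ = P(outcome | exposed) = 344/1015 = 0.33892
p₀ = P(outcome | unexposed) = 111/3208 = 0.034601
Under exogeneity and monotonicity, PN = (p₁ − p₀) / p₁.
PN = (0.33892 − 0.034601) / 0.33892 = 0.30432 / 0.33892 ≈ 0.8979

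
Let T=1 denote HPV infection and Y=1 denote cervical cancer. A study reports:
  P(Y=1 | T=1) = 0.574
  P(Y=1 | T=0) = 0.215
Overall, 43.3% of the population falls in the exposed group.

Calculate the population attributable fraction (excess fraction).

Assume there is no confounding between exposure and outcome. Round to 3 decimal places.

Let p₁ = 0.574, p₀ = 0.215.
Overall risk P(Y=1) = π·p₁ + (1−π)·p₀ = 0.433×0.574 + 0.567×0.215 = 0.37045.
Under exogeneity, PAF = [P(Y=1) − p₀] / P(Y=1).
PAF = (0.37045 − 0.215) / 0.37045 ≈ 0.4196

PAF ≈ 0.420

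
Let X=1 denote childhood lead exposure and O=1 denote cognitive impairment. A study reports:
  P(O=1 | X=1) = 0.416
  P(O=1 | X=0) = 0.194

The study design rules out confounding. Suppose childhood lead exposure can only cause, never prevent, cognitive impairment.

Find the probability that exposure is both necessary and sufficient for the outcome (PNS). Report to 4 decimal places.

PNS ≈ 0.2220

Let p₁ = 0.416, p₀ = 0.194.
Under exogeneity and monotonicity, PNS = p₁ − p₀.
PNS = 0.416 − 0.194 = 0.222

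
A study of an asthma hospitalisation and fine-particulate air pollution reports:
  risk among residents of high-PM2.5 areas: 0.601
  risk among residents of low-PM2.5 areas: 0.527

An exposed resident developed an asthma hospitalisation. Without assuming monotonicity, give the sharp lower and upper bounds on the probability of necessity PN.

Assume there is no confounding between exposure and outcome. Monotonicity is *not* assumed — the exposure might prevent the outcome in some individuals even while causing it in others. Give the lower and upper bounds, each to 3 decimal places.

0.123 ≤ PN ≤ 0.787

Let p₁ = 0.601, p₀ = 0.527.
Under exogeneity alone the bounds on PN are max{0,(p₁−p₀)/p₁} ≤ PN ≤ min{1,(1−p₀)/p₁}.
  lower = (p₁ − p₀)/p₁ = 0.074 / 0.601 ≈ 0.1231
  upper = min{1, (1 − p₀)/p₁} = 0.473 / 0.601 ≈ 0.7870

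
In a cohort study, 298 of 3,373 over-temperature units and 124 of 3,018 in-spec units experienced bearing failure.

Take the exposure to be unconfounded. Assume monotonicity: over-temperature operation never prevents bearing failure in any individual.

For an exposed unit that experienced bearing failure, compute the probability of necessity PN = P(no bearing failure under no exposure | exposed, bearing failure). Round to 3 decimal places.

p₁ = P(outcome | exposed) = 298/3373 = 0.088349
p₀ = P(outcome | unexposed) = 124/3018 = 0.041087
Under exogeneity and monotonicity, PN = (p₁ − p₀) / p₁.
PN = (0.088349 − 0.041087) / 0.088349 = 0.047262 / 0.088349 ≈ 0.5349

PN ≈ 0.535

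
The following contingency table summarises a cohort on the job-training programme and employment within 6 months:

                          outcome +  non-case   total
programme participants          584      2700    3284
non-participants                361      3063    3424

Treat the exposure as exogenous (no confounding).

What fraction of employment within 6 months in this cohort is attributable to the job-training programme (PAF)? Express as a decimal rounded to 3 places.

p₁ = P(outcome | exposed) = 584/3284 = 0.17783
p₀ = P(outcome | unexposed) = 361/3424 = 0.10543
Exposure prevalence π = 3284/6708 = 0.48956; overall risk P(Y=1) = 0.14088.
Under exogeneity, PAF = [P(Y=1) − p₀]/P(Y=1).
PAF = (0.14088 − 0.10543) / 0.14088 ≈ 0.2516

PAF ≈ 0.252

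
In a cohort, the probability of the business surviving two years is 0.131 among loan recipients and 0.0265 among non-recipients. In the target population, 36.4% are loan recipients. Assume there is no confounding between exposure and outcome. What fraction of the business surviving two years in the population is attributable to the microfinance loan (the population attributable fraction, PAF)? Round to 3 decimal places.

PAF ≈ 0.589

Let p₁ = 0.131, p₀ = 0.0265.
Overall risk P(Y=1) = π·p₁ + (1−π)·p₀ = 0.364×0.131 + 0.636×0.0265 = 0.064538.
Under exogeneity, PAF = [P(Y=1) − p₀] / P(Y=1).
PAF = (0.064538 − 0.0265) / 0.064538 ≈ 0.5894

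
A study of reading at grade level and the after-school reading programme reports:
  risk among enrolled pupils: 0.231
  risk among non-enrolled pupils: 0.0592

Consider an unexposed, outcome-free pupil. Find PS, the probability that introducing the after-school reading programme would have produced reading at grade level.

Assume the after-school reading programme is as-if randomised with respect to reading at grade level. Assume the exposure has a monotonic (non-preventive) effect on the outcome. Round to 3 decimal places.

PS ≈ 0.183

Let p₁ = 0.231, p₀ = 0.0592.
Under exogeneity and monotonicity, PS = (p₁ − p₀) / (1 − p₀).
PS = (0.231 − 0.0592) / (1 − 0.0592) = 0.1718 / 0.9408 ≈ 0.1826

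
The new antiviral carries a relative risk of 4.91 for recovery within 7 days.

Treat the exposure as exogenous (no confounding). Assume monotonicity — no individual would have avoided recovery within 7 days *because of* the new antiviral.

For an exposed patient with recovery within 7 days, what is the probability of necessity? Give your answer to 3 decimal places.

Under exogeneity and monotonicity, PN = (RR − 1) / RR = 1 − 1/RR.
PN = (4.91 − 1) / 4.91 = 3.91 / 4.91 ≈ 0.7963

PN ≈ 0.796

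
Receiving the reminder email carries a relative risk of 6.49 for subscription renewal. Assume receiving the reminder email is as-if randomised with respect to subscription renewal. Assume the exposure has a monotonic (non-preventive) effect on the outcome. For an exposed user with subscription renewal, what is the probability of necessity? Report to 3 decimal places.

PN ≈ 0.846

Under exogeneity and monotonicity, PN = (RR − 1) / RR = 1 − 1/RR.
PN = (6.49 − 1) / 6.49 = 5.49 / 6.49 ≈ 0.8459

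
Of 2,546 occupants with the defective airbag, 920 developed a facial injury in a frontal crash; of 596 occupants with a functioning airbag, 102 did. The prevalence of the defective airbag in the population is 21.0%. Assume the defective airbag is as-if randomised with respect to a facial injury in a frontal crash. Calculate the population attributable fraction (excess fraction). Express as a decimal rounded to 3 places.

PAF ≈ 0.189

p₁ = P(outcome | exposed) = 920/2546 = 0.36135
p₀ = P(outcome | unexposed) = 102/596 = 0.17114
Overall risk P(Y=1) = π·p₁ + (1−π)·p₀ = 0.21×0.36135 + 0.79×0.17114 = 0.21109.
Under exogeneity, PAF = [P(Y=1) − p₀] / P(Y=1).
PAF = (0.21109 − 0.17114) / 0.21109 ≈ 0.1892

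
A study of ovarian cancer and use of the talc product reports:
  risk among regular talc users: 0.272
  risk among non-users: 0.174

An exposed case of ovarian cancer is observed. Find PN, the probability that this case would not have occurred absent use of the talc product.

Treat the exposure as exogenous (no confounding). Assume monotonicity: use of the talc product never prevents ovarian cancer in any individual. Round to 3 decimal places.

Let p₁ = 0.272, p₀ = 0.174.
Under exogeneity and monotonicity, PN = (p₁ − p₀) / p₁.
PN = (0.272 − 0.174) / 0.272 = 0.098 / 0.272 ≈ 0.3603

PN ≈ 0.360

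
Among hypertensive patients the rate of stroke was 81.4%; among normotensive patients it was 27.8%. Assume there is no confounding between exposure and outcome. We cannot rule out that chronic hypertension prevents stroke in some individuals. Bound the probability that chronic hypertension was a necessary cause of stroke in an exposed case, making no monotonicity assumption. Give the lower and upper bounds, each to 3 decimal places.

0.658 ≤ PN ≤ 0.887

p₁ = 0.814, p₀ = 0.278.
Under exogeneity alone the bounds on PN are max{0,(p₁−p₀)/p₁} ≤ PN ≤ min{1,(1−p₀)/p₁}.
  lower = (p₁ − p₀)/p₁ = 0.536 / 0.814 ≈ 0.6585
  upper = min{1, (1 − p₀)/p₁} = 0.722 / 0.814 ≈ 0.8870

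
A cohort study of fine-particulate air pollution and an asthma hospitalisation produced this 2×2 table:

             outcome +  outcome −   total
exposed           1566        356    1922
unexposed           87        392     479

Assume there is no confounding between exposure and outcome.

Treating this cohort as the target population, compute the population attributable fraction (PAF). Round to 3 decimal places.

p₁ = P(outcome | exposed) = 1566/1922 = 0.81478
p₀ = P(outcome | unexposed) = 87/479 = 0.18163
Exposure prevalence π = 1922/2401 = 0.8005; overall risk P(Y=1) = 0.68846.
Under exogeneity, PAF = [P(Y=1) − p₀]/P(Y=1).
PAF = (0.68846 − 0.18163) / 0.68846 ≈ 0.7362

PAF ≈ 0.736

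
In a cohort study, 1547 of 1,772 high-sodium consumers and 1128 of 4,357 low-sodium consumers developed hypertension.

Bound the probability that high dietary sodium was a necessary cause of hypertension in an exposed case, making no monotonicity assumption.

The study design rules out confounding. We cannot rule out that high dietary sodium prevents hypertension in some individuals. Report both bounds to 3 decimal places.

0.703 ≤ PN ≤ 0.849

p₁ = P(outcome | exposed) = 1547/1772 = 0.87302
p₀ = P(outcome | unexposed) = 1128/4357 = 0.25889
Under exogeneity alone the bounds on PN are max{0,(p₁−p₀)/p₁} ≤ PN ≤ min{1,(1−p₀)/p₁}.
  lower = (p₁ − p₀)/p₁ = 0.61413 / 0.87302 ≈ 0.7035
  upper = min{1, (1 − p₀)/p₁} = 0.74111 / 0.87302 ≈ 0.8489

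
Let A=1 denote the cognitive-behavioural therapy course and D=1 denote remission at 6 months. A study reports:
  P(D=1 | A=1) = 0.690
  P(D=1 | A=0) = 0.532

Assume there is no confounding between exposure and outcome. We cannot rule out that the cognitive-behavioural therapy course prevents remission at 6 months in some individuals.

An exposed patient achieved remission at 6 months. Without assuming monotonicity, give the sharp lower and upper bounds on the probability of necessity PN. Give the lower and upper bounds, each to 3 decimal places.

Let p₁ = 0.69, p₀ = 0.532.
Under exogeneity alone the bounds on PN are max{0,(p₁−p₀)/p₁} ≤ PN ≤ min{1,(1−p₀)/p₁}.
  lower = (p₁ − p₀)/p₁ = 0.158 / 0.69 ≈ 0.2290
  upper = min{1, (1 − p₀)/p₁} = 0.468 / 0.69 ≈ 0.6783

0.229 ≤ PN ≤ 0.678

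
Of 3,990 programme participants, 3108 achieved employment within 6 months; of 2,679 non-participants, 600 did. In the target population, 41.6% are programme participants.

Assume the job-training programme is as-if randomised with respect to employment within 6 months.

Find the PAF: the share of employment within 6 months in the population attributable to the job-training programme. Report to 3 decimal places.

PAF ≈ 0.508

p₁ = P(outcome | exposed) = 3108/3990 = 0.77895
p₀ = P(outcome | unexposed) = 600/2679 = 0.22396
Overall risk P(Y=1) = π·p₁ + (1−π)·p₀ = 0.416×0.77895 + 0.584×0.22396 = 0.45484.
Under exogeneity, PAF = [P(Y=1) − p₀] / P(Y=1).
PAF = (0.45484 − 0.22396) / 0.45484 ≈ 0.5076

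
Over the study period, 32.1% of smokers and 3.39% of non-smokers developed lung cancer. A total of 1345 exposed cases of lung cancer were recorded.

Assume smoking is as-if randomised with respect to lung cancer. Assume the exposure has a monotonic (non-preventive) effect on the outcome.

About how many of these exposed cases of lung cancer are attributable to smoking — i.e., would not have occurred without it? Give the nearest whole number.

about 1203 cases

p₁ = 0.321, p₀ = 0.0339.
PN = (p₁ − p₀)/p₁ = (0.321 − 0.0339) / 0.321 ≈ 0.89439.
Attributable cases ≈ PN × (exposed cases) = 0.89439 × 1345 ≈ 1202.96.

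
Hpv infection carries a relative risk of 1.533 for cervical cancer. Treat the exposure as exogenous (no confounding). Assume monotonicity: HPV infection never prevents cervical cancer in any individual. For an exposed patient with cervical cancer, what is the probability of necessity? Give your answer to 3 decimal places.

Under exogeneity and monotonicity, PN = (RR − 1) / RR = 1 − 1/RR.
PN = (1.533 − 1) / 1.533 = 0.533 / 1.533 ≈ 0.3477

PN ≈ 0.348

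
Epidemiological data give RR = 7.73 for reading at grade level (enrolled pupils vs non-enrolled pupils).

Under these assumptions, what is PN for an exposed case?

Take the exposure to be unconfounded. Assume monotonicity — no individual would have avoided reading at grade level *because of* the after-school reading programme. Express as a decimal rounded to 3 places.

Under exogeneity and monotonicity, PN = (RR − 1) / RR = 1 − 1/RR.
PN = (7.73 − 1) / 7.73 = 6.73 / 7.73 ≈ 0.8706

PN ≈ 0.871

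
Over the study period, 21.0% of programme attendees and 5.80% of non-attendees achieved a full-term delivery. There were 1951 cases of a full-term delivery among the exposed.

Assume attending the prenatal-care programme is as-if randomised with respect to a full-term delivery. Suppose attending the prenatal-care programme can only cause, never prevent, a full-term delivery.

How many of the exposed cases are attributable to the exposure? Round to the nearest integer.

about 1412 cases

p₁ = 0.21, p₀ = 0.058.
PN = (p₁ − p₀)/p₁ = (0.21 − 0.058) / 0.21 ≈ 0.72381.
Attributable cases ≈ PN × (exposed cases) = 0.72381 × 1951 ≈ 1412.15.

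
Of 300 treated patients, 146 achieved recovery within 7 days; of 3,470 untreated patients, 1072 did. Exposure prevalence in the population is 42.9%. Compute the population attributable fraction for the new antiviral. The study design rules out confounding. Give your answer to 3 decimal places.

PAF ≈ 0.198

p₁ = P(outcome | exposed) = 146/300 = 0.48667
p₀ = P(outcome | unexposed) = 1072/3470 = 0.30893
Overall risk P(Y=1) = π·p₁ + (1−π)·p₀ = 0.429×0.48667 + 0.571×0.30893 = 0.38518.
Under exogeneity, PAF = [P(Y=1) − p₀] / P(Y=1).
PAF = (0.38518 − 0.30893) / 0.38518 ≈ 0.1980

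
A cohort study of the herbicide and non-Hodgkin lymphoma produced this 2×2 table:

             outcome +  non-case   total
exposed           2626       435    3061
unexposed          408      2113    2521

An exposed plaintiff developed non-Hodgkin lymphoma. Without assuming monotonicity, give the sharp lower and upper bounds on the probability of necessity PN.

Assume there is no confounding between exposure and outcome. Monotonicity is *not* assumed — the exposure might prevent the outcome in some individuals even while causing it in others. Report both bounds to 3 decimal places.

0.811 ≤ PN ≤ 0.977

p₁ = P(outcome | exposed) = 2626/3061 = 0.85789
p₀ = P(outcome | unexposed) = 408/2521 = 0.16184
Under exogeneity alone the bounds on PN are max{0,(p₁−p₀)/p₁} ≤ PN ≤ min{1,(1−p₀)/p₁}.
  lower = (p₁ − p₀)/p₁ = 0.69605 / 0.85789 ≈ 0.8114
  upper = min{1, (1 − p₀)/p₁} = 0.83816 / 0.85789 ≈ 0.9770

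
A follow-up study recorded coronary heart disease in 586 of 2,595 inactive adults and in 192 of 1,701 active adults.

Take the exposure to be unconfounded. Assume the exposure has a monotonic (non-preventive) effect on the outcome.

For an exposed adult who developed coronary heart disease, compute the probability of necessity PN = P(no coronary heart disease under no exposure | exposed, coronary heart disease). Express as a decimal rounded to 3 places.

p₁ = P(outcome | exposed) = 586/2595 = 0.22582
p₀ = P(outcome | unexposed) = 192/1701 = 0.11287
Under exogeneity and monotonicity, PN = (p₁ − p₀) / p₁.
PN = (0.22582 − 0.11287) / 0.22582 = 0.11294 / 0.22582 ≈ 0.5002

PN ≈ 0.500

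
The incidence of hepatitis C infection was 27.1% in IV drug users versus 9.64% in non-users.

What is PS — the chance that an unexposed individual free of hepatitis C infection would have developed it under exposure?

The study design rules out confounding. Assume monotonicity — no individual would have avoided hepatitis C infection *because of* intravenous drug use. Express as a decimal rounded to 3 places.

PS ≈ 0.193

p₁ = 0.271, p₀ = 0.0964.
Under exogeneity and monotonicity, PS = (p₁ − p₀) / (1 − p₀).
PS = (0.271 − 0.0964) / (1 − 0.0964) = 0.1746 / 0.9036 ≈ 0.1932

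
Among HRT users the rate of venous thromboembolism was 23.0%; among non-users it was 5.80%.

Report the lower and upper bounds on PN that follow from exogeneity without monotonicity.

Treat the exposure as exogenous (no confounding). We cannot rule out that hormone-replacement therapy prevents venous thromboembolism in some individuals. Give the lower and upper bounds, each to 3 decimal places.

0.748 ≤ PN ≤ 1.000

p₁ = 0.23, p₀ = 0.058.
Under exogeneity alone the bounds on PN are max{0,(p₁−p₀)/p₁} ≤ PN ≤ min{1,(1−p₀)/p₁}.
  lower = (p₁ − p₀)/p₁ = 0.172 / 0.23 ≈ 0.7478
  upper = min{1, (1 − p₀)/p₁} = 0.942 / 0.23 ≈ 4.0957 → capped at 1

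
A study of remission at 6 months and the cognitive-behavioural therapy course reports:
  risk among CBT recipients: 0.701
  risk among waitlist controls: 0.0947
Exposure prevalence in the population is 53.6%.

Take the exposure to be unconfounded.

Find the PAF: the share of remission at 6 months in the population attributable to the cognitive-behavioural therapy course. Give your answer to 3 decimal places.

PAF ≈ 0.774

Let p₁ = 0.701, p₀ = 0.0947.
Overall risk P(Y=1) = π·p₁ + (1−π)·p₀ = 0.536×0.701 + 0.464×0.0947 = 0.41968.
Under exogeneity, PAF = [P(Y=1) − p₀] / P(Y=1).
PAF = (0.41968 − 0.0947) / 0.41968 ≈ 0.7744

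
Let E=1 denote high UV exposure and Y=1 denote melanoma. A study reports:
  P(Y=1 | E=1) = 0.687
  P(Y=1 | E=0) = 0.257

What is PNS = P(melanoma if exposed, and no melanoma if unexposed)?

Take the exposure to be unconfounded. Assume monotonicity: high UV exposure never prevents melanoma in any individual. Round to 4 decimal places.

PNS ≈ 0.4300

Let p₁ = 0.687, p₀ = 0.257.
Under exogeneity and monotonicity, PNS = p₁ − p₀.
PNS = 0.687 − 0.257 = 0.43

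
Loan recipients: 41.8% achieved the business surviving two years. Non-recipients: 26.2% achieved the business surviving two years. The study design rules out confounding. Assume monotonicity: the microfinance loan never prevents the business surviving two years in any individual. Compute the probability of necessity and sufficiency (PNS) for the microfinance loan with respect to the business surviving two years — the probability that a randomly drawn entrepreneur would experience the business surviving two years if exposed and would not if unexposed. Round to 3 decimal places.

p₁ = 0.418, p₀ = 0.262.
Under exogeneity and monotonicity, PNS = p₁ − p₀.
PNS = 0.418 − 0.262 = 0.156

PNS ≈ 0.156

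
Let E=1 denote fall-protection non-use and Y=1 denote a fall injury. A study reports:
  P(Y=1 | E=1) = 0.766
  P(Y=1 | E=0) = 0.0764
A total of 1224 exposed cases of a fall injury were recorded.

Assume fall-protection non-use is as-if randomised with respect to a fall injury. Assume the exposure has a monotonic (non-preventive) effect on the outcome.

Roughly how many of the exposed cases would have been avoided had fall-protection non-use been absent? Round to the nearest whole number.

about 1102 cases

Let p₁ = 0.766, p₀ = 0.0764.
PN = (p₁ − p₀)/p₁ = (0.766 − 0.0764) / 0.766 ≈ 0.90026.
Attributable cases ≈ PN × (exposed cases) = 0.90026 × 1224 ≈ 1101.92.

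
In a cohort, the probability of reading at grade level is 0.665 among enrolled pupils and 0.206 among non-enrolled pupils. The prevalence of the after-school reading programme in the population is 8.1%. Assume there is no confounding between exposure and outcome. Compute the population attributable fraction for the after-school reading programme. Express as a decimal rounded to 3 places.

PAF ≈ 0.153

Let p₁ = 0.665, p₀ = 0.206.
Overall risk P(Y=1) = π·p₁ + (1−π)·p₀ = 0.081×0.665 + 0.919×0.206 = 0.24318.
Under exogeneity, PAF = [P(Y=1) − p₀] / P(Y=1).
PAF = (0.24318 − 0.206) / 0.24318 ≈ 0.1529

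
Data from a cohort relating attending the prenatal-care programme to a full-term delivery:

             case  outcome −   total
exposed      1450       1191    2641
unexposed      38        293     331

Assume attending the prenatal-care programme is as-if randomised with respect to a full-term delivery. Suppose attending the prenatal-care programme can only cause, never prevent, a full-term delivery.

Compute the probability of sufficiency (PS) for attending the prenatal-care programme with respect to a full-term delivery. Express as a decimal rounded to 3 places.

PS ≈ 0.491

p₁ = P(outcome | exposed) = 1450/2641 = 0.54903
p₀ = P(outcome | unexposed) = 38/331 = 0.1148
Under exogeneity and monotonicity, PS = (p₁ − p₀)/(1 − p₀).
PS = (0.54903 − 0.1148) / 0.8852 ≈ 0.4905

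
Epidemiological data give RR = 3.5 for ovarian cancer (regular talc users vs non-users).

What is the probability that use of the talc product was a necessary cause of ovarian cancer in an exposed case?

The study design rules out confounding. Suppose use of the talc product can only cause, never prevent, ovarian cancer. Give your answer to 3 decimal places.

PN ≈ 0.714

Under exogeneity and monotonicity, PN = (RR − 1) / RR = 1 − 1/RR.
PN = (3.5 − 1) / 3.5 = 2.5 / 3.5 ≈ 0.7143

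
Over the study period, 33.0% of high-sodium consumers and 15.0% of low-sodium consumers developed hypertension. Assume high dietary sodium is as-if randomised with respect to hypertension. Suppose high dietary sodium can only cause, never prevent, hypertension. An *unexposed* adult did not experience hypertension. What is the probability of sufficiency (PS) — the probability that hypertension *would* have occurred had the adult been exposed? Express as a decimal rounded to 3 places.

PS ≈ 0.212

p₁ = 0.33, p₀ = 0.15.
Under exogeneity and monotonicity, PS = (p₁ − p₀) / (1 − p₀).
PS = (0.33 − 0.15) / (1 − 0.15) = 0.18 / 0.85 ≈ 0.2118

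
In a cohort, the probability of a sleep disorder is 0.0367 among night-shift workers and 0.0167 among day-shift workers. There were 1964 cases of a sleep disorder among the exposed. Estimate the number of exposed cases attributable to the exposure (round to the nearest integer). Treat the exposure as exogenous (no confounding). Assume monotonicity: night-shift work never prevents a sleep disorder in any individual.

Let p₁ = 0.0367, p₀ = 0.0167.
PN = (p₁ − p₀)/p₁ = (0.0367 − 0.0167) / 0.0367 ≈ 0.54496.
Attributable cases ≈ PN × (exposed cases) = 0.54496 × 1964 ≈ 1070.30.

about 1070 cases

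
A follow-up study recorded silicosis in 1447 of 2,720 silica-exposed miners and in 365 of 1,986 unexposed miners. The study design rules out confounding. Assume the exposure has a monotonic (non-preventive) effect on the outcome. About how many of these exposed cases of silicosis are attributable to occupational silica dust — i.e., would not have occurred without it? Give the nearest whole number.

about 947 cases

p₁ = P(outcome | exposed) = 1447/2720 = 0.53199
p₀ = P(outcome | unexposed) = 365/1986 = 0.18379
PN = (p₁ − p₀)/p₁ = (0.53199 − 0.18379) / 0.53199 ≈ 0.65453.
Attributable cases ≈ PN × (exposed cases) = 0.65453 × 1447 ≈ 947.10.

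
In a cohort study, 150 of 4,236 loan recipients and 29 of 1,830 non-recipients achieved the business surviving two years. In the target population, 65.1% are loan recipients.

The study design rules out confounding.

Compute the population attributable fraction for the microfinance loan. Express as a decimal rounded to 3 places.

p₁ = P(outcome | exposed) = 150/4236 = 0.035411
p₀ = P(outcome | unexposed) = 29/1830 = 0.015847
Overall risk P(Y=1) = π·p₁ + (1−π)·p₀ = 0.651×0.035411 + 0.349×0.015847 = 0.028583.
Under exogeneity, PAF = [P(Y=1) − p₀] / P(Y=1).
PAF = (0.028583 − 0.015847) / 0.028583 ≈ 0.4456

PAF ≈ 0.446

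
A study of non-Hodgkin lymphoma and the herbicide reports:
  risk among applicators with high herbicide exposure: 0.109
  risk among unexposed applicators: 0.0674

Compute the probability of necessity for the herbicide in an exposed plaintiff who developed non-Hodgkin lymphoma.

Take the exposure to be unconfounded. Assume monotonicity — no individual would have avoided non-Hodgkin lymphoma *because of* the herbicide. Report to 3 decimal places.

PN ≈ 0.382

Let p₁ = 0.109, p₀ = 0.0674.
Under exogeneity and monotonicity, PN = (p₁ − p₀) / p₁.
PN = (0.109 − 0.0674) / 0.109 = 0.0416 / 0.109 ≈ 0.3817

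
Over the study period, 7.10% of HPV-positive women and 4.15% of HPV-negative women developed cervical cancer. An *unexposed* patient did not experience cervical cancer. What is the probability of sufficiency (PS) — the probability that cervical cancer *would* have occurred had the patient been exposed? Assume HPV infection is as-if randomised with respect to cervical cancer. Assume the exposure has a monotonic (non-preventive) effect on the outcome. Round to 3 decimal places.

p₁ = 0.071, p₀ = 0.0415.
Under exogeneity and monotonicity, PS = (p₁ − p₀) / (1 − p₀).
PS = (0.071 − 0.0415) / (1 − 0.0415) = 0.0295 / 0.9585 ≈ 0.0308

PS ≈ 0.031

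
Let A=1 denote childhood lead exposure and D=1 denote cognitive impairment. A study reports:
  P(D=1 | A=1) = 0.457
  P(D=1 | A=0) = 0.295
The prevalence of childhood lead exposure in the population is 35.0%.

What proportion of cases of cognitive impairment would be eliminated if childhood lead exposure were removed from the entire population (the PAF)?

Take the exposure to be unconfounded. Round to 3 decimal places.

PAF ≈ 0.161

Let p₁ = 0.457, p₀ = 0.295.
Overall risk P(Y=1) = π·p₁ + (1−π)·p₀ = 0.35×0.457 + 0.65×0.295 = 0.3517.
Under exogeneity, PAF = [P(Y=1) − p₀] / P(Y=1).
PAF = (0.3517 − 0.295) / 0.3517 ≈ 0.1612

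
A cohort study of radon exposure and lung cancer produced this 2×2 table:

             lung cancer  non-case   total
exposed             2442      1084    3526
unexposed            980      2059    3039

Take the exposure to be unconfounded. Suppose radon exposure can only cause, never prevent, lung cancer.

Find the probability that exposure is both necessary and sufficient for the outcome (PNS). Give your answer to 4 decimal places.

p₁ = P(outcome | exposed) = 2442/3526 = 0.69257
p₀ = P(outcome | unexposed) = 980/3039 = 0.32247
Under exogeneity and monotonicity, PNS = p₁ − p₀.
PNS = 0.69257 − 0.32247 = 0.37009

PNS ≈ 0.3701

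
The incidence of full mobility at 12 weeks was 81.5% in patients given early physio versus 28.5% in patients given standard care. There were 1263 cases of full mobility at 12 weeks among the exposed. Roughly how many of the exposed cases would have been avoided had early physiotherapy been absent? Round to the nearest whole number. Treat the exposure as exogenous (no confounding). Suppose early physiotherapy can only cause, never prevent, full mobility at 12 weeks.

p₁ = 0.815, p₀ = 0.285.
PN = (p₁ − p₀)/p₁ = (0.815 − 0.285) / 0.815 ≈ 0.65031.
Attributable cases ≈ PN × (exposed cases) = 0.65031 × 1263 ≈ 821.34.

about 821 cases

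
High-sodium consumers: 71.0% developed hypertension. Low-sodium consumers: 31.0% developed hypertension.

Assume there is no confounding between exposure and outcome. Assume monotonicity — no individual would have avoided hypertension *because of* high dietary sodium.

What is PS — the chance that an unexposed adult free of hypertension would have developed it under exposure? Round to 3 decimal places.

PS ≈ 0.580

p₁ = 0.71, p₀ = 0.31.
Under exogeneity and monotonicity, PS = (p₁ − p₀) / (1 − p₀).
PS = (0.71 − 0.31) / (1 − 0.31) = 0.4 / 0.69 ≈ 0.5797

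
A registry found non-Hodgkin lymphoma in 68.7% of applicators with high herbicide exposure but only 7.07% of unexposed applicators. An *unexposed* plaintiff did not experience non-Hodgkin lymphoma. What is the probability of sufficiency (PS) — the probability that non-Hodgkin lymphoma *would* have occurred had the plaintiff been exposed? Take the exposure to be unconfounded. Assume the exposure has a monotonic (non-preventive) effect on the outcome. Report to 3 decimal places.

PS ≈ 0.663

p₁ = 0.687, p₀ = 0.0707.
Under exogeneity and monotonicity, PS = (p₁ − p₀) / (1 − p₀).
PS = (0.687 − 0.0707) / (1 − 0.0707) = 0.6163 / 0.9293 ≈ 0.6632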